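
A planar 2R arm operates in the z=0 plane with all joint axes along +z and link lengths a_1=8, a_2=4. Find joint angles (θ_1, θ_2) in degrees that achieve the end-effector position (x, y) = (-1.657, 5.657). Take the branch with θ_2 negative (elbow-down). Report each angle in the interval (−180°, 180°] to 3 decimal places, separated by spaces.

135.001 -134.997

cos θ_2 = (34.7473−8²−4²)/(2·8·4) = -0.7071; θ_2 = -134.9973° (elbow-down)
β = atan2(5.6570,-1.6570) = 106.3259°; ψ = atan2(-2.8286,5.1717) = -28.6756°
θ_1 = β − ψ = 135.0015°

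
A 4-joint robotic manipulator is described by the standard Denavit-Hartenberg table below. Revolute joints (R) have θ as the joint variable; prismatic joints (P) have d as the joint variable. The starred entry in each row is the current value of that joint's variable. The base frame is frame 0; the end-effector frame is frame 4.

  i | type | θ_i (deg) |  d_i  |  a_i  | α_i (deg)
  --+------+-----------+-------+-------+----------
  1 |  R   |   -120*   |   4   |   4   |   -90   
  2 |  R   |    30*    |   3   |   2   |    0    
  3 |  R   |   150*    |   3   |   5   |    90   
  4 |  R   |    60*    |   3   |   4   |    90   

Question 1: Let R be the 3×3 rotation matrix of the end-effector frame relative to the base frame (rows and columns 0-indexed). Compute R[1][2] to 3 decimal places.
1.000

End-effector z-axis (col 2 of R) = (-0.0000,1.0000,-0.0000)
R[1][2] = 1.0000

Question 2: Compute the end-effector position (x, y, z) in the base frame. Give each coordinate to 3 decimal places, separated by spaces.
8.830 -3.634 0.000

after link 1: o_1 = (-2.0000, -3.4641, 4.0000)
after link 2: o_2 = (-0.2679, -6.4641, 3.0000)
after link 3: o_3 = (4.8301, -3.6340, 3.0000)
after link 4: o_4 = (8.8301, -3.6340, 0.0000)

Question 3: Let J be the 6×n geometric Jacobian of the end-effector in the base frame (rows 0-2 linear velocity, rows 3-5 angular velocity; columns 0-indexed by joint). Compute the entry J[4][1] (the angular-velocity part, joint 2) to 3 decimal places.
axis z_1 = (0.8660,-0.5000,0.0000); lever o_n−o_1 = (10.8301,-0.1699,-4.0000)
cross product → J_v[:, 1] = (2.0000,3.4641,5.2679)
J_ω[:, 1] = z_1
entry J[4][1] = -0.5000

-0.500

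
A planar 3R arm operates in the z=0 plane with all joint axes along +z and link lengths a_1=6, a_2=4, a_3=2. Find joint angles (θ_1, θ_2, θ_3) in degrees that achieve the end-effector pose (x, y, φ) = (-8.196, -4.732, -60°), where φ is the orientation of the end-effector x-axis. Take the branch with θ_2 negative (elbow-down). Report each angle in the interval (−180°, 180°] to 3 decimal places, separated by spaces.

-149.997 -30.007 120.005

wrist centre = target − a_3·(cos φ, sin φ) = (-9.1960, -2.9999)
cos θ_2 = (93.5661−6²−4²)/(2·6·4) = 0.8660; θ_2 = -30.0074° (elbow-down)
β = atan2(-2.9999,-9.1960) = -161.9325°; ψ = atan2(-2.0004,9.4638) = -11.9354°
θ_1 = β − ψ = -149.9971°
θ_3 = φ − θ_1 − θ_2 = 120.0045° (wrapped to (-180°,180°])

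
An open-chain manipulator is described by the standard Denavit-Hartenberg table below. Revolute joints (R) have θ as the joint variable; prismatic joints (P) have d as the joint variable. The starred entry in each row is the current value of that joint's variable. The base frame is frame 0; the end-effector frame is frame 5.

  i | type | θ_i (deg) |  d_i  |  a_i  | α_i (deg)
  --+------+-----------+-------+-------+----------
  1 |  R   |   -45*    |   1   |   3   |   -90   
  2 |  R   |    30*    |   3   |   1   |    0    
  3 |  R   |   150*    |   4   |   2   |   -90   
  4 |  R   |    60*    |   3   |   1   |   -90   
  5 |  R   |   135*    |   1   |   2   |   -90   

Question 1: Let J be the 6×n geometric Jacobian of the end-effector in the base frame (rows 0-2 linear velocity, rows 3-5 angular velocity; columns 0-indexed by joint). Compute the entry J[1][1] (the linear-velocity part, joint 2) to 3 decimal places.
-0.768

axis z_1 = (0.7071,0.7071,0.0000); lever o_n−o_1 = (4.8068,4.8929,1.0858)
cross product → J_v[:, 1] = (0.7678,-0.7678,0.0608)
J_ω[:, 1] = z_1
entry J[1][1] = -0.7678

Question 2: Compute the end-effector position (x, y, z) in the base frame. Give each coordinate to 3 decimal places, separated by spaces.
after link 1: o_1 = (2.1213, -2.1213, 1.0000)
after link 2: o_2 = (4.8550, -0.6124, 0.5000)
after link 3: o_3 = (6.2692, 3.6303, 0.5000)
after link 4: o_4 = (5.3033, 3.3714, 3.5000)
after link 5: o_5 = (6.9281, 2.7715, 2.0858)

6.928 2.772 2.086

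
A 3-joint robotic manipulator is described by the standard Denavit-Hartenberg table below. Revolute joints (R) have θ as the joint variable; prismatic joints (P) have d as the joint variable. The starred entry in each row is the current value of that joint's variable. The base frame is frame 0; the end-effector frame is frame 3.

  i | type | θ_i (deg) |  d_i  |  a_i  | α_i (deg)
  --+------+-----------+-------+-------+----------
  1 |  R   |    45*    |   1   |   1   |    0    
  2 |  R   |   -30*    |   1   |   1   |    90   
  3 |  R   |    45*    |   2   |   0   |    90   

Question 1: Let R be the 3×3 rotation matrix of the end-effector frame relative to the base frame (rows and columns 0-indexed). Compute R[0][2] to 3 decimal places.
End-effector z-axis (col 2 of R) = (0.6830,0.1830,-0.7071)
R[0][2] = 0.6830

0.683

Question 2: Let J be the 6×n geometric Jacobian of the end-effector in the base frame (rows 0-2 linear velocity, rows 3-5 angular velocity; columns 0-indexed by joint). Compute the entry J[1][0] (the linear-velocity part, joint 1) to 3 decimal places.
axis z_0 = ẑ; lever o_n−o_0 = (2.1907,-0.9659,2.0000)
cross product → J_v[:, 0] = (0.9659,2.1907,-0.0000)
J_ω[:, 0] = z_0
entry J[1][0] = 2.1907

2.191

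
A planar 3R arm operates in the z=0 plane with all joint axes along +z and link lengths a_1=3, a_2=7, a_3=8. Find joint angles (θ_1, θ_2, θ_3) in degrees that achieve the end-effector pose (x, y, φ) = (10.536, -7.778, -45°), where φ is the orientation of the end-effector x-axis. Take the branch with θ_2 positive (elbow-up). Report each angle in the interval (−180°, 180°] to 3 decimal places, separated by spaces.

wrist centre = target − a_3·(cos φ, sin φ) = (4.8791, -2.1211)
cos θ_2 = (28.3053−3²−7²)/(2·3·7) = -0.7070; θ_2 = 134.9927° (elbow-up)
β = atan2(-2.1211,4.8791) = -23.4964°; ψ = atan2(4.9504,-1.9491) = 111.4910°
θ_1 = β − ψ = -134.9874°
θ_3 = φ − θ_1 − θ_2 = -45.0052° (wrapped to (-180°,180°])

-134.987 134.993 -45.005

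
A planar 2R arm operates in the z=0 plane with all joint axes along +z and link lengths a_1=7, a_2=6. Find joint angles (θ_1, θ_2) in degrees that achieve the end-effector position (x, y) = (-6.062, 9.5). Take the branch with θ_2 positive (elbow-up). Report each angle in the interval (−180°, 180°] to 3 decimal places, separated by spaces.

95.084 60.002

cos θ_2 = (126.9978−7²−6²)/(2·7·6) = 0.5000; θ_2 = 60.0017° (elbow-up)
β = atan2(9.5000,-6.0620) = 122.5422°; ψ = atan2(5.1962,9.9998) = 27.4578°
θ_1 = β − ψ = 95.0843°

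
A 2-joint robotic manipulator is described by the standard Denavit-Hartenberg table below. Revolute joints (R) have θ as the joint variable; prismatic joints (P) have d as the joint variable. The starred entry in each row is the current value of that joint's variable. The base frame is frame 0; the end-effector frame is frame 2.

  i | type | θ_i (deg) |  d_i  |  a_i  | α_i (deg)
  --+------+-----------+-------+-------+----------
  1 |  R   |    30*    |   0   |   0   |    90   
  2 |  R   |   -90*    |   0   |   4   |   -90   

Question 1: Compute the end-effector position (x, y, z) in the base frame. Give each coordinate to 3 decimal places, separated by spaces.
after link 1: o_1 = (0.0000, 0.0000, 0.0000)
after link 2: o_2 = (0.0000, -0.0000, -4.0000)

0.000 -0.000 -4.000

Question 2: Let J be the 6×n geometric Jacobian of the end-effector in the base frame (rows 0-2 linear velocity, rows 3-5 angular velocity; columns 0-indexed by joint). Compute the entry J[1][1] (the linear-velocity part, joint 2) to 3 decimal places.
axis z_1 = (0.5000,-0.8660,0.0000); lever o_n−o_1 = (0.0000,-0.0000,-4.0000)
cross product → J_v[:, 1] = (3.4641,2.0000,0.0000)
J_ω[:, 1] = z_1
entry J[1][1] = 2.0000

2.000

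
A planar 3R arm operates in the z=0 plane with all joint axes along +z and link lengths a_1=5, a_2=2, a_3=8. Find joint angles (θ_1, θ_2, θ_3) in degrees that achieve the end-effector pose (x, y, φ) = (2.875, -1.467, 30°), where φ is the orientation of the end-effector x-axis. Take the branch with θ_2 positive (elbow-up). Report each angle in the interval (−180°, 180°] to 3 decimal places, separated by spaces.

wrist centre = target − a_3·(cos φ, sin φ) = (-4.0532, -5.4670)
cos θ_2 = (46.3165−5²−2²)/(2·5·2) = 0.8658; θ_2 = 30.0227° (elbow-up)
β = atan2(-5.4670,-4.0532) = -126.5530°; ψ = atan2(1.0007,6.7317) = 8.4553°
θ_1 = β − ψ = -135.0083°
θ_3 = φ − θ_1 − θ_2 = 134.9857° (wrapped to (-180°,180°])

-135.008 30.023 134.986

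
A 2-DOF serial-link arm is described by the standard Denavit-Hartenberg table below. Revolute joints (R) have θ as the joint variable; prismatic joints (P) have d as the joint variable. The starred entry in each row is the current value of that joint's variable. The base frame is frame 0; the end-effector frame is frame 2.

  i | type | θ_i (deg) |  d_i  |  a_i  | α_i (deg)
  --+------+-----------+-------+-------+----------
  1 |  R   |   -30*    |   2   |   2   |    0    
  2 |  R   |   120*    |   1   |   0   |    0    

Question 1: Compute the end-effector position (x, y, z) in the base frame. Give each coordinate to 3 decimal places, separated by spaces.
after link 1: o_1 = (1.7321, -1.0000, 2.0000)
after link 2: o_2 = (1.7321, -1.0000, 3.0000)

1.732 -1.000 3.000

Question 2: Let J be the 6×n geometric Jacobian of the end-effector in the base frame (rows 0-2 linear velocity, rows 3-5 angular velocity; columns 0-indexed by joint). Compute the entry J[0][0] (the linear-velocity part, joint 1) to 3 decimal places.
axis z_0 = ẑ; lever o_n−o_0 = (1.7321,-1.0000,3.0000)
cross product → J_v[:, 0] = (1.0000,1.7321,-0.0000)
J_ω[:, 0] = z_0
entry J[0][0] = 1.0000

1.000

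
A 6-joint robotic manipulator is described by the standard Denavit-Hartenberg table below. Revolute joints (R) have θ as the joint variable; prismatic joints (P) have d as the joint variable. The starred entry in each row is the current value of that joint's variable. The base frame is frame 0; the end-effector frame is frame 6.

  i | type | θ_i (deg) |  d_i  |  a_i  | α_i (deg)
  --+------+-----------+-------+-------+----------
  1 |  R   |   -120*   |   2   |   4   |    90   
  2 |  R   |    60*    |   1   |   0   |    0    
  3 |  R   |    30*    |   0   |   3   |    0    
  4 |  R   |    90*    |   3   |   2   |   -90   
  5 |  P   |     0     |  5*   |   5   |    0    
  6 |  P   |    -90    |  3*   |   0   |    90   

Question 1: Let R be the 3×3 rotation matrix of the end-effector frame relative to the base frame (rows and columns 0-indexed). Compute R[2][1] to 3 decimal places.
End-effector y-axis (col 1 of R) = (0.0000,0.0000,-1.0000)
R[2][1] = -1.0000

-1.000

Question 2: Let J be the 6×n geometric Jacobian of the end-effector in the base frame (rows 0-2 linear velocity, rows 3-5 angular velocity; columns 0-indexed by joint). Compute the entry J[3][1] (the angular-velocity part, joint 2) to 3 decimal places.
axis z_1 = (-0.8660,0.5000,0.0000); lever o_n−o_1 = (0.0359,8.0622,-5.0000)
cross product → J_v[:, 1] = (-2.5000,-4.3301,-7.0000)
J_ω[:, 1] = z_1
entry J[3][1] = -0.8660

-0.866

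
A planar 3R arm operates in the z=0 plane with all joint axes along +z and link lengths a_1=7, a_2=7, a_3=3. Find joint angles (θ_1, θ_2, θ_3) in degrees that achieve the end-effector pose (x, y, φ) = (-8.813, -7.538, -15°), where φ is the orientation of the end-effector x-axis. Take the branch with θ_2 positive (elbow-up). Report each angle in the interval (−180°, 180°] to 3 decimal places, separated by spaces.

wrist centre = target − a_3·(cos φ, sin φ) = (-11.7108, -6.7615)
cos θ_2 = (182.8608−7²−7²)/(2·7·7) = 0.8659; θ_2 = 30.0114° (elbow-up)
β = atan2(-6.7615,-11.7108) = -149.9988°; ψ = atan2(3.5012,13.0615) = 15.0057°
θ_1 = β − ψ = -165.0045°
θ_3 = φ − θ_1 − θ_2 = 119.9931° (wrapped to (-180°,180°])

-165.004 30.011 119.993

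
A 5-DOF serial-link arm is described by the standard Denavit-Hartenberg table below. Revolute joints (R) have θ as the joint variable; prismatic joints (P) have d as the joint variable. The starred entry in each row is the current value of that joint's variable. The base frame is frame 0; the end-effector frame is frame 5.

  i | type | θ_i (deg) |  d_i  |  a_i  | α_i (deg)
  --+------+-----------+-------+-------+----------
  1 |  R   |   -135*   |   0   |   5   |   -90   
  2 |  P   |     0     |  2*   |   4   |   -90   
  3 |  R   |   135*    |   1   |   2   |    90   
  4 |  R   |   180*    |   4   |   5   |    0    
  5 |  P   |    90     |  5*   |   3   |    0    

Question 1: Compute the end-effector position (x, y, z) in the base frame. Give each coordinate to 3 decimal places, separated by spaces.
after link 1: o_1 = (-3.5355, -3.5355, 0.0000)
after link 2: o_2 = (-4.9497, -7.7782, 0.0000)
after link 3: o_3 = (-4.9497, -5.7782, -1.0000)
after link 4: o_4 = (-8.9497, -10.7782, -1.0000)
after link 5: o_5 = (-13.9497, -10.7782, 2.0000)

-13.950 -10.778 2.000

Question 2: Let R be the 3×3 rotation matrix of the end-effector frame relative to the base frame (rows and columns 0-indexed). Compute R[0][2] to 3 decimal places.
-1.000

End-effector z-axis (col 2 of R) = (-1.0000,-0.0000,-0.0000)
R[0][2] = -1.0000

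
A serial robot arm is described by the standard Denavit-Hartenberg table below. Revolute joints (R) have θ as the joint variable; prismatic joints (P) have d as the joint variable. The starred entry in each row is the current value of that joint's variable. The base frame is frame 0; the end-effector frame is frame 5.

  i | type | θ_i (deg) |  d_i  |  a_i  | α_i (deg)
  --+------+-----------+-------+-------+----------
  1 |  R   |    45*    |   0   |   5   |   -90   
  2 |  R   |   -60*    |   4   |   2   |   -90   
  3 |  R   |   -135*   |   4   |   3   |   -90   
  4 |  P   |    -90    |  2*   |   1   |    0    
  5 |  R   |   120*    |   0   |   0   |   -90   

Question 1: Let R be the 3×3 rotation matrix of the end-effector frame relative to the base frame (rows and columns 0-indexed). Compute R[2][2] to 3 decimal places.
0.739

End-effector z-axis (col 2 of R) = (-0.1553,-0.6553,0.7392)
R[2][2] = 0.7392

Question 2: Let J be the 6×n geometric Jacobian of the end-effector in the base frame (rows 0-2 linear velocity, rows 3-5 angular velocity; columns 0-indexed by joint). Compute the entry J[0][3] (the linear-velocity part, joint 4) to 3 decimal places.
prismatic axis z_3 = (-0.2500,0.7500,0.6124)
J_v[:, 3] = z_3; J_ω[:, 3] = (0,0,0)
entry J[0][3] = -0.2500

-0.250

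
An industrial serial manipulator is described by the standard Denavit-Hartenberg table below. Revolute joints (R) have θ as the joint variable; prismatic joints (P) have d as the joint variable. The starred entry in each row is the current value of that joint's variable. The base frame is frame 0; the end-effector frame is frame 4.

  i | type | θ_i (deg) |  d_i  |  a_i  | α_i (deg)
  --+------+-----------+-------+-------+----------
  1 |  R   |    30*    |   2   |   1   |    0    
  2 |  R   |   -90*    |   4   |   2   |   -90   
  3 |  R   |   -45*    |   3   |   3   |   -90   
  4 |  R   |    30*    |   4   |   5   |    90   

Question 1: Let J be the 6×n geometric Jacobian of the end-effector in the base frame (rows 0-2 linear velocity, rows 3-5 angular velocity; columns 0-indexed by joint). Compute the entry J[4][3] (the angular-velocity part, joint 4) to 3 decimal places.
-0.612

axis z_3 = (0.3536,-0.6124,-0.7071); lever o_n−o_3 = (0.7801,-6.3511,0.2334)
cross product → J_v[:, 3] = (-4.6339,-0.6341,-1.7678)
J_ω[:, 3] = z_3
entry J[4][3] = -0.6124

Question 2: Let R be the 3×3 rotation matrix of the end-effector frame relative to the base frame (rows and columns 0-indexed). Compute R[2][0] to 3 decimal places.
End-effector x-axis (col 0 of R) = (-0.1268,-0.7803,0.6124)
R[2][0] = 0.6124

0.612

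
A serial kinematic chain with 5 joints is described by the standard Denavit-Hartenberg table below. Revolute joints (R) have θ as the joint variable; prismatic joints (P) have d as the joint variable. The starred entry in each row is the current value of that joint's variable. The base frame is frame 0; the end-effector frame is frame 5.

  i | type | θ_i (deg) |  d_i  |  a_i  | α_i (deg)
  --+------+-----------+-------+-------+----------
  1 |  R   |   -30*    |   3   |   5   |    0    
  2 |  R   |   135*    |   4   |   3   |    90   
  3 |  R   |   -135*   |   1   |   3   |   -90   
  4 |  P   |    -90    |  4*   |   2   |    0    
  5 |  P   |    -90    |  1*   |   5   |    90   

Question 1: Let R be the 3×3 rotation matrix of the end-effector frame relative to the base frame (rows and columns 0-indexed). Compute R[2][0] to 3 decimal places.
End-effector x-axis (col 0 of R) = (-0.1830,0.6830,0.7071)
R[2][0] = 0.7071

0.707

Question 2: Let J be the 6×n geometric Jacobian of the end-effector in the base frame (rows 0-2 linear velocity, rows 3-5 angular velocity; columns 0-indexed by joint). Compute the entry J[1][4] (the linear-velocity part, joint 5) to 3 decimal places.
prismatic axis z_4 = (-0.1830,0.6830,-0.7071)
J_v[:, 4] = z_4; J_ω[:, 4] = (0,0,0)
entry J[1][4] = 0.6830

0.683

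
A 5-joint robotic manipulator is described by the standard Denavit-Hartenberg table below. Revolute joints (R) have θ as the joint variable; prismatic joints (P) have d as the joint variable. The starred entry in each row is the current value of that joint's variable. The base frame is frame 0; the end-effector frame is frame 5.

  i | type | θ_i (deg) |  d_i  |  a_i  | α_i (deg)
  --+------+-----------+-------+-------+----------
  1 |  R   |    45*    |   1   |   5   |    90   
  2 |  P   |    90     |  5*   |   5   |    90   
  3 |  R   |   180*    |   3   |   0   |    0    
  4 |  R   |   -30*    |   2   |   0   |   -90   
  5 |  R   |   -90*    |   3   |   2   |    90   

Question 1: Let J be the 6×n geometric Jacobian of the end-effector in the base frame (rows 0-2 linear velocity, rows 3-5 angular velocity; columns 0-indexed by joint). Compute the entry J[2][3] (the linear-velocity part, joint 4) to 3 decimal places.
2.598

axis z_3 = (0.7071,0.7071,-0.0000); lever o_n−o_3 = (0.9913,4.6655,-1.5000)
cross product → J_v[:, 3] = (-1.0607,1.0607,2.5981)
J_ω[:, 3] = z_3
entry J[2][3] = 2.5981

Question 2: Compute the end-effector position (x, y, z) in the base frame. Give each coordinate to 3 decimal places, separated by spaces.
after link 1: o_1 = (3.5355, 3.5355, 1.0000)
after link 2: o_2 = (7.0711, -0.0000, 6.0000)
after link 3: o_3 = (9.1924, 2.1213, 6.0000)
after link 4: o_4 = (10.6066, 3.5355, 6.0000)
after link 5: o_5 = (10.1837, 6.7869, 4.5000)

10.184 6.787 4.500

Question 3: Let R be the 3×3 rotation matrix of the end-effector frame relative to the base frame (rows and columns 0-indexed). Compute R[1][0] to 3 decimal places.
End-effector x-axis (col 0 of R) = (0.7071,0.7071,-0.0000)
R[1][0] = 0.7071

0.707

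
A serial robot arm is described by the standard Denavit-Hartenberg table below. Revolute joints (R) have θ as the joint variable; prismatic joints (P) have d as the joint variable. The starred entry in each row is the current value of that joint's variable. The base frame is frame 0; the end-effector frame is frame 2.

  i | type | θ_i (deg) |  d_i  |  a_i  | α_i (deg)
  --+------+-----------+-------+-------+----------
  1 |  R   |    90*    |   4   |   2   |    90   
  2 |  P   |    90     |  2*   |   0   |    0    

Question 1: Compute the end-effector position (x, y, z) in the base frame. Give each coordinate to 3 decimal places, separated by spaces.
2.000 2.000 4.000

after link 1: o_1 = (0.0000, 2.0000, 4.0000)
after link 2: o_2 = (2.0000, 2.0000, 4.0000)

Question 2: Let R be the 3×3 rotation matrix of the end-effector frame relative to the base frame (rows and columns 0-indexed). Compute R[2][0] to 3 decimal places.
1.000

End-effector x-axis (col 0 of R) = (-0.0000,0.0000,1.0000)
R[2][0] = 1.0000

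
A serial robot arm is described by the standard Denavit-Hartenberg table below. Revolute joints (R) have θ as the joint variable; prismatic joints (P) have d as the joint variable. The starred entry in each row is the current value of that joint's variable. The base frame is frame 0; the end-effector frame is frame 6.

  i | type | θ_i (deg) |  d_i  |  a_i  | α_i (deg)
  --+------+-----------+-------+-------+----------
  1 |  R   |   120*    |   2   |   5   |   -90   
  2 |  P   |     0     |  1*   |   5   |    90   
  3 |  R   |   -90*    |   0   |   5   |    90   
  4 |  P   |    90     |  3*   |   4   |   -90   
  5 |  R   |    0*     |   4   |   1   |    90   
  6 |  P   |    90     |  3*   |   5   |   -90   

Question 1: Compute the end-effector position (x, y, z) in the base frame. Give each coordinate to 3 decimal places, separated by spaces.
-6.330 0.964 7.000

after link 1: o_1 = (-2.5000, 4.3301, 2.0000)
after link 2: o_2 = (-5.8660, 8.1603, 2.0000)
after link 3: o_3 = (-1.5359, 10.6603, 2.0000)
after link 4: o_4 = (-0.0359, 8.0622, 6.0000)
after link 5: o_5 = (-3.5000, 6.0622, 7.0000)
after link 6: o_6 = (-6.3301, 0.9641, 7.0000)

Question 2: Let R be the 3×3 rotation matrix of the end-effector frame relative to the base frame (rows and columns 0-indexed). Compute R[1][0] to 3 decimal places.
-0.500

End-effector x-axis (col 0 of R) = (-0.8660,-0.5000,0.0000)
R[1][0] = -0.5000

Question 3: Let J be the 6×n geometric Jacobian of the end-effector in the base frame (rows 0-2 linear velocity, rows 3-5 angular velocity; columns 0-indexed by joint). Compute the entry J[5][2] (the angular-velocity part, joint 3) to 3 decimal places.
axis z_2 = (0.0000,0.0000,1.0000); lever o_n−o_2 = (-0.4641,-7.1962,5.0000)
cross product → J_v[:, 2] = (7.1962,-0.4641,0.0000)
J_ω[:, 2] = z_2
entry J[5][2] = 1.0000

1.000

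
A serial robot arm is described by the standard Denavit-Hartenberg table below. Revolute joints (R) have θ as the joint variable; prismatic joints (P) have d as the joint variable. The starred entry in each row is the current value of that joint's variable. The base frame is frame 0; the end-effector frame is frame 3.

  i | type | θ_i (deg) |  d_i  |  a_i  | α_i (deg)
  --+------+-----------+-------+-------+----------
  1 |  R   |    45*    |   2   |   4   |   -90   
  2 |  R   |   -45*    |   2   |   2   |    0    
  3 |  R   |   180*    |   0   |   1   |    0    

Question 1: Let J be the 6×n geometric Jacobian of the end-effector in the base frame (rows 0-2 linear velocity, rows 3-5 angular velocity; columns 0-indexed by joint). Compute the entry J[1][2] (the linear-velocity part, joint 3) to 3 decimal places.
axis z_2 = (-0.7071,0.7071,0.0000); lever o_n−o_2 = (-0.5000,-0.5000,-0.7071)
cross product → J_v[:, 2] = (-0.5000,-0.5000,0.7071)
J_ω[:, 2] = z_2
entry J[1][2] = -0.5000

-0.500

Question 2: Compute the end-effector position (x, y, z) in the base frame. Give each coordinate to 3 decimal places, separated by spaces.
1.914 4.743 2.707

after link 1: o_1 = (2.8284, 2.8284, 2.0000)
after link 2: o_2 = (2.4142, 5.2426, 3.4142)
after link 3: o_3 = (1.9142, 4.7426, 2.7071)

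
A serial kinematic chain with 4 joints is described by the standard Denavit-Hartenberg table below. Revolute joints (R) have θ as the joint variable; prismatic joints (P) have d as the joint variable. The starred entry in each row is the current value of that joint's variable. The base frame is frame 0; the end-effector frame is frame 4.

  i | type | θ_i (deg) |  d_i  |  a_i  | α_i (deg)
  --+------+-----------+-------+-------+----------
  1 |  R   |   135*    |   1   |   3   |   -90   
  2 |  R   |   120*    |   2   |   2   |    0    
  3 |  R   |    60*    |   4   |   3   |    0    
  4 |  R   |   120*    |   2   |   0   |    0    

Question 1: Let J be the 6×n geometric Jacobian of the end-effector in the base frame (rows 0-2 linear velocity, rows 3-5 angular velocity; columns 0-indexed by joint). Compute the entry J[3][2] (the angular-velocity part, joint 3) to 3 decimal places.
axis z_2 = (-0.7071,-0.7071,0.0000); lever o_n−o_2 = (-2.1213,-6.3640,-0.0000)
cross product → J_v[:, 2] = (0.0000,-0.0000,3.0000)
J_ω[:, 2] = z_2
entry J[3][2] = -0.7071

-0.707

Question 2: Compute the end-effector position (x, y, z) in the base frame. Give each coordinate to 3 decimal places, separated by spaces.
after link 1: o_1 = (-2.1213, 2.1213, 1.0000)
after link 2: o_2 = (-2.8284, 0.0000, -0.7321)
after link 3: o_3 = (-3.5355, -4.9497, -0.7321)
after link 4: o_4 = (-4.9497, -6.3640, -0.7321)

-4.950 -6.364 -0.732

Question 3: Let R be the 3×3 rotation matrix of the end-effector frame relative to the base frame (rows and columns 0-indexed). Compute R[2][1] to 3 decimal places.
-0.500

End-effector y-axis (col 1 of R) = (-0.6124,0.6124,-0.5000)
R[2][1] = -0.5000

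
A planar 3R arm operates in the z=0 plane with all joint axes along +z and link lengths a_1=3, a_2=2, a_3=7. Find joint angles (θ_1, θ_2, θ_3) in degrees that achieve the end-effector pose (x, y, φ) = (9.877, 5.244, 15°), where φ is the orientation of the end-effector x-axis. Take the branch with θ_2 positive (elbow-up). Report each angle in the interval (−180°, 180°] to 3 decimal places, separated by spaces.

30.009 44.989 -59.998

wrist centre = target − a_3·(cos φ, sin φ) = (3.1155, 3.4323)
cos θ_2 = (21.4869−3²−2²)/(2·3·2) = 0.7072; θ_2 = 44.9890° (elbow-up)
β = atan2(3.4323,3.1155) = 47.7695°; ψ = atan2(1.4139,4.4145) = 17.7600°
θ_1 = β − ψ = 30.0095°
θ_3 = φ − θ_1 − θ_2 = -59.9984° (wrapped to (-180°,180°])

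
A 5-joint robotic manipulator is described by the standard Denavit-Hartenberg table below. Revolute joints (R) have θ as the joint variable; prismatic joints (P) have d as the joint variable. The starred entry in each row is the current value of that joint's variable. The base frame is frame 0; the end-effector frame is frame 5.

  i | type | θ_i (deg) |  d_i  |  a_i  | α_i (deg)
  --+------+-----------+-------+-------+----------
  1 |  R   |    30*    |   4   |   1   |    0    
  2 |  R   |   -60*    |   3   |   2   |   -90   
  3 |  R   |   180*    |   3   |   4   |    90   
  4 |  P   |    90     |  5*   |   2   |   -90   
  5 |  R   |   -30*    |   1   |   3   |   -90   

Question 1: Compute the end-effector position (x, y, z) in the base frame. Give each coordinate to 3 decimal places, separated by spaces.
3.799 7.580 0.500

after link 1: o_1 = (0.8660, 0.5000, 4.0000)
after link 2: o_2 = (2.5981, -0.5000, 7.0000)
after link 3: o_3 = (0.6340, 4.0981, 7.0000)
after link 4: o_4 = (1.6340, 5.8301, 2.0000)
after link 5: o_5 = (3.7990, 7.5801, 0.5000)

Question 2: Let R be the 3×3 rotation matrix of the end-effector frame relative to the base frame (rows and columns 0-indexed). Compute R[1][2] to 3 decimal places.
End-effector z-axis (col 2 of R) = (0.2500,0.4330,0.8660)
R[1][2] = 0.4330

0.433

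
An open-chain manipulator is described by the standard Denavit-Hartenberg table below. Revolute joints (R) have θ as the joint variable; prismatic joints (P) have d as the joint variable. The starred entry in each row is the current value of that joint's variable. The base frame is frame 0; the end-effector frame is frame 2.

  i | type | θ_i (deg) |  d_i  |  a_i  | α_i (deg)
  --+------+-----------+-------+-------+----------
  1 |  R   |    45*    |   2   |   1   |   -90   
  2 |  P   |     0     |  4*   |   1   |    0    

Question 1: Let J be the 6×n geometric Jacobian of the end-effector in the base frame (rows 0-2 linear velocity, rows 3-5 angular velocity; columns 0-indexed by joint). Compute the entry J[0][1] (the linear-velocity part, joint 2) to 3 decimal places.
-0.707

prismatic axis z_1 = (-0.7071,0.7071,0.0000)
J_v[:, 1] = z_1; J_ω[:, 1] = (0,0,0)
entry J[0][1] = -0.7071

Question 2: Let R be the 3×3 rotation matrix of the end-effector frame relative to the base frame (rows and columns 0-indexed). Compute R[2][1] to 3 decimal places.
-1.000

End-effector y-axis (col 1 of R) = (-0.0000,0.0000,-1.0000)
R[2][1] = -1.0000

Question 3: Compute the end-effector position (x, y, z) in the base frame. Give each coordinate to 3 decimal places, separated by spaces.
after link 1: o_1 = (0.7071, 0.7071, 2.0000)
after link 2: o_2 = (-1.4142, 4.2426, 2.0000)

-1.414 4.243 2.000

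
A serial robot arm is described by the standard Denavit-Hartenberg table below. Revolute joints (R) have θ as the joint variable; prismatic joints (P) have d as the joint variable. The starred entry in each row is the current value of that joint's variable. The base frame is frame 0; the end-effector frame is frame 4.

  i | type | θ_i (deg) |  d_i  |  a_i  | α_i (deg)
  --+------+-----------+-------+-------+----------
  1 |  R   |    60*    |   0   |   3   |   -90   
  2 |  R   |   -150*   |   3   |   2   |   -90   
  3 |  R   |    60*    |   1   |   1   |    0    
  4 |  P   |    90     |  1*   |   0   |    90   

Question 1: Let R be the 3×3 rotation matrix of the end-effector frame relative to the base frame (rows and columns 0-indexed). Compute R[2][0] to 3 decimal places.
End-effector x-axis (col 0 of R) = (0.8080,0.3995,-0.4330)
R[2][0] = -0.4330

-0.433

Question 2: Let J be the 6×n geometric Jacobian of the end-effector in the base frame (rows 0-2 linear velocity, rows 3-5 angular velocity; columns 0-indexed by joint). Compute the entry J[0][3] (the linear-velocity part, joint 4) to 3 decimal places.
prismatic axis z_3 = (0.2500,0.4330,0.8660)
J_v[:, 3] = z_3; J_ω[:, 3] = (0,0,0)
entry J[0][3] = 0.2500

0.250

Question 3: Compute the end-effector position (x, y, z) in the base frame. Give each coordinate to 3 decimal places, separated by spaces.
after link 1: o_1 = (1.5000, 2.5981, 0.0000)
after link 2: o_2 = (-1.9641, 2.5981, 1.0000)
after link 3: o_3 = (-1.1806, 2.2231, 2.1160)
after link 4: o_4 = (-0.9306, 2.6561, 2.9821)

-0.931 2.656 2.982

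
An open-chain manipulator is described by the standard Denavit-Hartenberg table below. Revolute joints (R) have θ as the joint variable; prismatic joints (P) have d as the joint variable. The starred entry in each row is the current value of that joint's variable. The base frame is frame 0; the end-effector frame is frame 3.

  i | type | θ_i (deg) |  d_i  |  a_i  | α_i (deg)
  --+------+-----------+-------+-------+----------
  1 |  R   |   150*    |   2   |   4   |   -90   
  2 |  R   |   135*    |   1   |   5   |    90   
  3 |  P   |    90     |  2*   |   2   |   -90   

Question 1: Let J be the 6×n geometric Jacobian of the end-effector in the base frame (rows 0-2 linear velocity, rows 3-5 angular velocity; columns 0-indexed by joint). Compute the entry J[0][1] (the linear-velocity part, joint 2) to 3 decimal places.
axis z_1 = (-0.5000,-0.8660,0.0000); lever o_n−o_1 = (0.3371,-3.6587,-4.9497)
cross product → J_v[:, 1] = (4.2866,-2.4749,2.1213)
J_ω[:, 1] = z_1
entry J[0][1] = 4.2866

4.287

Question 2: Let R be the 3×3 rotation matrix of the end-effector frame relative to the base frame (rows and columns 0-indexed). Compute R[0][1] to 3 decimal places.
End-effector y-axis (col 1 of R) = (0.6124,-0.3536,0.7071)
R[0][1] = 0.6124

0.612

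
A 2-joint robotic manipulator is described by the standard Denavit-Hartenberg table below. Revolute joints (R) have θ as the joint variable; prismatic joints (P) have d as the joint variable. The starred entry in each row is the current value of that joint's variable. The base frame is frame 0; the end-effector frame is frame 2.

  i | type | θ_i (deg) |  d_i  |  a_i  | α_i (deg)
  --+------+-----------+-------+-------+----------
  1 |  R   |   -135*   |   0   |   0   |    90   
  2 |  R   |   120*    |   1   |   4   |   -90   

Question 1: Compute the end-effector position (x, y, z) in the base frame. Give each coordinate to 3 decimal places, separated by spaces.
0.707 2.121 3.464

after link 1: o_1 = (0.0000, 0.0000, 0.0000)
after link 2: o_2 = (0.7071, 2.1213, 3.4641)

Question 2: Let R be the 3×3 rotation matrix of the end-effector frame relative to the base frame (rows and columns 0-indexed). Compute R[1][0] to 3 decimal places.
End-effector x-axis (col 0 of R) = (0.3536,0.3536,0.8660)
R[1][0] = 0.3536

0.354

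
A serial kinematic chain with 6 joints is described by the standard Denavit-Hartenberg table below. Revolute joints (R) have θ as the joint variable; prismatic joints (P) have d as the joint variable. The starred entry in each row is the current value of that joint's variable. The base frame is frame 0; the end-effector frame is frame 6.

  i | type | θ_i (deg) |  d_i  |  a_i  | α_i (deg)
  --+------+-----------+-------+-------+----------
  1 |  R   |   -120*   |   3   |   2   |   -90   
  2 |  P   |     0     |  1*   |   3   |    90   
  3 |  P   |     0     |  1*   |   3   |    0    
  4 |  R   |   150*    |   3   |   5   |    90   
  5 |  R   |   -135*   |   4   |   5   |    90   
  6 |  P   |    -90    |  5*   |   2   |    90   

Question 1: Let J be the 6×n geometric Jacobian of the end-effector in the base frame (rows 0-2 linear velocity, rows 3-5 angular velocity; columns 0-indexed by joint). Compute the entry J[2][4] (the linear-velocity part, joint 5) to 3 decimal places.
axis z_4 = (0.5000,-0.8660,0.0000); lever o_n−o_4 = (-5.1237,-5.2676,0.0000)
cross product → J_v[:, 4] = (0.0000,-0.0000,-7.0711)
J_ω[:, 4] = z_4
entry J[2][4] = -7.0711

-7.071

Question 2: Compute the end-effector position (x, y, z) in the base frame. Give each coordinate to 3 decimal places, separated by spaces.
after link 1: o_1 = (-1.0000, -1.7321, 3.0000)
after link 2: o_2 = (-1.6340, -4.8301, 3.0000)
after link 3: o_3 = (-3.1340, -7.4282, 4.0000)
after link 4: o_4 = (1.1962, -4.9282, 7.0000)
after link 5: o_5 = (0.1343, -10.1601, 3.4645)
after link 6: o_6 = (-3.9276, -10.1958, 7.0000)

-3.928 -10.196 7.000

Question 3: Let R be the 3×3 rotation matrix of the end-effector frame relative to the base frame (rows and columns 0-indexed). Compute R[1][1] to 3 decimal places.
-0.354

End-effector y-axis (col 1 of R) = (-0.6124,-0.3536,0.7071)
R[1][1] = -0.3536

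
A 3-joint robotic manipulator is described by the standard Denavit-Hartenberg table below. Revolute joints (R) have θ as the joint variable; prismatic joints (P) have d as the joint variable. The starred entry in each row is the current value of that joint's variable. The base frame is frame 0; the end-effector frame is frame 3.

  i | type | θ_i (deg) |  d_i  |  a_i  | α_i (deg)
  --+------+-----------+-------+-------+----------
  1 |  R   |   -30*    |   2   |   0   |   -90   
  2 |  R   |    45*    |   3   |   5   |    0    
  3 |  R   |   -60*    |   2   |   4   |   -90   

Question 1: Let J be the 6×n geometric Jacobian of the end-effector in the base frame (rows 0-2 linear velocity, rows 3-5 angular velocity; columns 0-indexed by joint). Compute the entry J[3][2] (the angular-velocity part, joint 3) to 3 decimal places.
0.500

axis z_2 = (0.5000,0.8660,0.0000); lever o_n−o_2 = (4.3461,-0.1998,1.0353)
cross product → J_v[:, 2] = (0.8966,-0.5176,-3.8637)
J_ω[:, 2] = z_2
entry J[3][2] = 0.5000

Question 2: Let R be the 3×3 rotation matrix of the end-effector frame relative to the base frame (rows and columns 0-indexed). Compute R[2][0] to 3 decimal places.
0.259

End-effector x-axis (col 0 of R) = (0.8365,-0.4830,0.2588)
R[2][0] = 0.2588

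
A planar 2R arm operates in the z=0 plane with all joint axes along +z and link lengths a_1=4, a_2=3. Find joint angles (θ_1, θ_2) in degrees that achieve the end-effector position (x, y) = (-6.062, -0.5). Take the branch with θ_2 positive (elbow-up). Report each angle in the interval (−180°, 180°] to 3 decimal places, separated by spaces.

159.428 60.006

cos θ_2 = (36.9978−4²−3²)/(2·4·3) = 0.4999; θ_2 = 60.0059° (elbow-up)
β = atan2(-0.5000,-6.0620) = -175.2849°; ψ = atan2(2.5982,5.4997) = 25.2874°
θ_1 = β − ψ = -200.5723°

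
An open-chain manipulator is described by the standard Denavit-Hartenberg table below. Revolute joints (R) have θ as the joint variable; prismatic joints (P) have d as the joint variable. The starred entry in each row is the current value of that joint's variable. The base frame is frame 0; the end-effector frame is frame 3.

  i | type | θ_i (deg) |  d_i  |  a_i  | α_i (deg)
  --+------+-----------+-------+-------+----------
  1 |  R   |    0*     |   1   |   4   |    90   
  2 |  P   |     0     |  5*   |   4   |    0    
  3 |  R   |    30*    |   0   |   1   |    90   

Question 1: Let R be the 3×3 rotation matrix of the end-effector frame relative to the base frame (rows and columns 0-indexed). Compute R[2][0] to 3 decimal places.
0.500

End-effector x-axis (col 0 of R) = (0.8660,0.0000,0.5000)
R[2][0] = 0.5000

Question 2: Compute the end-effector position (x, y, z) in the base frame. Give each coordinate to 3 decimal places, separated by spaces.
8.866 -5.000 1.500

after link 1: o_1 = (4.0000, 0.0000, 1.0000)
after link 2: o_2 = (8.0000, -5.0000, 1.0000)
after link 3: o_3 = (8.8660, -5.0000, 1.5000)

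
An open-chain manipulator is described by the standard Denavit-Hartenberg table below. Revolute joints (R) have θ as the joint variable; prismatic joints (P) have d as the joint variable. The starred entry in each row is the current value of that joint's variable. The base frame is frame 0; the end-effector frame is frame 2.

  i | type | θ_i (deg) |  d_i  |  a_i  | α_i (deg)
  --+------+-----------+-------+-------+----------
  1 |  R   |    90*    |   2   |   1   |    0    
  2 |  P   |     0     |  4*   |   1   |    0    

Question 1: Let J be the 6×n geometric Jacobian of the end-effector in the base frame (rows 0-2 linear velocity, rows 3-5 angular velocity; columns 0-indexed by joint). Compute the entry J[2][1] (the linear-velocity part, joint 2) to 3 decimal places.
1.000

prismatic axis z_1 = (0.0000,0.0000,1.0000)
J_v[:, 1] = z_1; J_ω[:, 1] = (0,0,0)
entry J[2][1] = 1.0000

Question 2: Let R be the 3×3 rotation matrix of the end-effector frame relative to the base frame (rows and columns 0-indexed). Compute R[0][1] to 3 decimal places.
End-effector y-axis (col 1 of R) = (-1.0000,0.0000,0.0000)
R[0][1] = -1.0000

-1.000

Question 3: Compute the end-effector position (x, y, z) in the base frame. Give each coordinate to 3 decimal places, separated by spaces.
after link 1: o_1 = (0.0000, 1.0000, 2.0000)
after link 2: o_2 = (0.0000, 2.0000, 6.0000)

0.000 2.000 6.000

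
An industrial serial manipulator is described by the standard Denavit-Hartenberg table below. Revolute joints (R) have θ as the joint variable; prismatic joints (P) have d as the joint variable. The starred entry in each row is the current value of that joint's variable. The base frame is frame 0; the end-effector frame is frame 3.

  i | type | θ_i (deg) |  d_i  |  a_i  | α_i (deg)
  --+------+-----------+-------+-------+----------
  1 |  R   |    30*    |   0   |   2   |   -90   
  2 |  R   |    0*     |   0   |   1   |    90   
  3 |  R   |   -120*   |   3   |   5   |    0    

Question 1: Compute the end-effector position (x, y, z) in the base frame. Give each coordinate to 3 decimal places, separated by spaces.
2.598 -3.500 3.000

after link 1: o_1 = (1.7321, 1.0000, 0.0000)
after link 2: o_2 = (2.5981, 1.5000, 0.0000)
after link 3: o_3 = (2.5981, -3.5000, 3.0000)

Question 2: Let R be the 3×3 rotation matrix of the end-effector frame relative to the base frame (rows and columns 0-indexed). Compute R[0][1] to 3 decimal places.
1.000

End-effector y-axis (col 1 of R) = (1.0000,0.0000,0.0000)
R[0][1] = 1.0000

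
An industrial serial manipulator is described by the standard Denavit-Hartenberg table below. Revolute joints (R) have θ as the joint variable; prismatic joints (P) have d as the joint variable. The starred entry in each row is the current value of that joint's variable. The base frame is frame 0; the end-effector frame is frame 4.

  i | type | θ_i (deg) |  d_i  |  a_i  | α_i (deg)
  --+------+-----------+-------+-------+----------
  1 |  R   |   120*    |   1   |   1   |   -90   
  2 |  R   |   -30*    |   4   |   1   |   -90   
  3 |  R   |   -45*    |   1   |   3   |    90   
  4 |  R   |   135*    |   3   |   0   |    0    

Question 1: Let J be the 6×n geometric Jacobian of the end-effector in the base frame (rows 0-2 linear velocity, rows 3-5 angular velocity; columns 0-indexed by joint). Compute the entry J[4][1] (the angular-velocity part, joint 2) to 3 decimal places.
-0.500

axis z_1 = (-0.8660,-0.5000,0.0000); lever o_n−o_1 = (-7.8213,-2.9383,-0.3660)
cross product → J_v[:, 1] = (0.1830,-0.3170,-1.3660)
J_ω[:, 1] = z_1
entry J[4][1] = -0.5000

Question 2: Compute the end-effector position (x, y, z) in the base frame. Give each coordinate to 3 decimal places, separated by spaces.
-8.321 -2.072 0.634

after link 1: o_1 = (-0.5000, 0.8660, 1.0000)
after link 2: o_2 = (-4.3971, -0.3840, 1.5000)
after link 3: o_3 = (-7.4028, 0.5794, 1.6946)
after link 4: o_4 = (-8.3213, -2.0723, 0.6340)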